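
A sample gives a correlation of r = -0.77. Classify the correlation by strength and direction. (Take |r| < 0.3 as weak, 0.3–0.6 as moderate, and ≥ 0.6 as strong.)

strong negative

r = -0.77 < 0 so the relationship is negative.
|r| = 0.77, which falls in the strong range.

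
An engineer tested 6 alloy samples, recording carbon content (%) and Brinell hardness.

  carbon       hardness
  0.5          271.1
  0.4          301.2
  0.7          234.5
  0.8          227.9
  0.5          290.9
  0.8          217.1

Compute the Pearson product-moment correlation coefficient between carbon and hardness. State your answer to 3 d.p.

-0.976

n = 6, Σx = 3.7, Σy = 1542.7, Σx² = 2.43, Σy² = 402900.53, Σxy = 921.63
nΣxy − ΣxΣy = 5529.78 − 5707.99 = -178.21
nΣx² − (Σx)² = 14.58 − 13.69 = 0.89; nΣy² − (Σy)² = 2417403.18 − 2379923.29 = 37479.89
r = -178.21 / √(0.89 × 37479.89) = -178.21 / 182.6393 ≈ -0.976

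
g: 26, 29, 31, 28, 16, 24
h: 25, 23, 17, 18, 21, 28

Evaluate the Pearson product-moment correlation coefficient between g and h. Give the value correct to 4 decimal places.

-0.2869

n = 6, Σg = 154, Σh = 132, Σg² = 4094, Σh² = 2992, Σgh = 3356
nΣgh − ΣgΣh = 20136 − 20328 = -192
nΣg² − (Σg)² = 24564 − 23716 = 848; nΣh² − (Σh)² = 17952 − 17424 = 528
r = -192 / √(848 × 528) = -192 / 669.1368 ≈ -0.2869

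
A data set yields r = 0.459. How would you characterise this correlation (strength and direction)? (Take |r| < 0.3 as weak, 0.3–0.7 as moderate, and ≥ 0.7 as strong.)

moderate positive

r = 0.459 > 0 so the relationship is positive.
|r| = 0.459, which falls in the moderate range.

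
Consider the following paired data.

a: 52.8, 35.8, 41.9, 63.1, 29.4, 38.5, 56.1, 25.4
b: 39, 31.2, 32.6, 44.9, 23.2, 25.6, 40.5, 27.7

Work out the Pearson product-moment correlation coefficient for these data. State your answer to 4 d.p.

n = 8, Σa = 343, Σb = 264.7, Σa² = 15945.68, Σb² = 9174.35, Σab = 12018.6
nΣab − ΣaΣb = 96148.8 − 90792.1 = 5356.7
nΣa² − (Σa)² = 127565.44 − 117649 = 9916.44; nΣb² − (Σb)² = 73394.8 − 70066.09 = 3328.71
r = 5356.7 / √(9916.44 × 3328.71) = 5356.7 / 5745.3419 ≈ 0.9324

0.9324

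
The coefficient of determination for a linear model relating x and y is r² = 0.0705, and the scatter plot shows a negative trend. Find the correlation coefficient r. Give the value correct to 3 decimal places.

|r| = √0.0705 = 0.266
The association is negative, so r = −0.266.

-0.266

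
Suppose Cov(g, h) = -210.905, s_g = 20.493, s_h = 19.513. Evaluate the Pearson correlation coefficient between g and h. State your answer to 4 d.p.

r = Cov(g,h) / (s_g · s_h) = -210.905 / (20.493 × 19.513)
  = -210.905 / 399.8799 ≈ -0.5274

-0.5274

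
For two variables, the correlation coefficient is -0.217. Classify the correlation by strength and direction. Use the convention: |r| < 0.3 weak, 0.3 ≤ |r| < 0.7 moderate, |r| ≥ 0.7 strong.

weak negative

r = -0.217 < 0 so the relationship is negative.
|r| = 0.217, which falls in the weak range.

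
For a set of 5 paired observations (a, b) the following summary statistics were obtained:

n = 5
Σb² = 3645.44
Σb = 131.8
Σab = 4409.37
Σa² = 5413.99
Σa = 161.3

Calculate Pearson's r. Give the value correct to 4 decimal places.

0.8298

r = (nΣab − ΣaΣb) / √[(nΣa² − (Σa)²)(nΣb² − (Σb)²)]
Numerator: 5×4409.37 − 161.3×131.8 = 787.51
Denominator: √[(27069.95 − 26017.69)(18227.2 − 17371.24)] = √[1052.26 × 855.96] = 949.0482
r = 787.51 / 949.0482 ≈ 0.8298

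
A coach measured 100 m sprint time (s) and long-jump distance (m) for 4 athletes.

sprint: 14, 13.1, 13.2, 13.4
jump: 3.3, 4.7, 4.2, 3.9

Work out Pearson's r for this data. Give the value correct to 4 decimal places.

-0.9502

n = 4, Σx = 53.7, Σy = 16.1, Σx² = 721.41, Σy² = 65.83, Σxy = 215.47
nΣxy − ΣxΣy = 861.88 − 864.57 = -2.69
nΣx² − (Σx)² = 2885.64 − 2883.69 = 1.95; nΣy² − (Σy)² = 263.32 − 259.21 = 4.11
r = -2.69 / √(1.95 × 4.11) = -2.69 / 2.8310 ≈ -0.9502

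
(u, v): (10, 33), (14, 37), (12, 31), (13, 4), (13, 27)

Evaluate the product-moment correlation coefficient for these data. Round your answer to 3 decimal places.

n = 5, Σu = 62, Σv = 132, Σu² = 778, Σv² = 4164, Σuv = 1623
nΣuv − ΣuΣv = 8115 − 8184 = -69
nΣu² − (Σu)² = 3890 − 3844 = 46; nΣv² − (Σv)² = 20820 − 17424 = 3396
r = -69 / √(46 × 3396) = -69 / 395.2417 ≈ -0.175

-0.175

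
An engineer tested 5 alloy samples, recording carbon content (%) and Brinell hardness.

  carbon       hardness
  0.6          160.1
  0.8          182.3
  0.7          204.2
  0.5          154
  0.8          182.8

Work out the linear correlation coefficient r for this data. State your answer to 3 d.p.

n = 5, Σx = 3.4, Σy = 883.4, Σx² = 2.38, Σy² = 157694.78, Σxy = 608.08
nΣxy − ΣxΣy = 3040.4 − 3003.56 = 36.84
nΣx² − (Σx)² = 11.9 − 11.56 = 0.34; nΣy² − (Σy)² = 788473.9 − 780395.56 = 8078.34
r = 36.84 / √(0.34 × 8078.34) = 36.84 / 52.4084 ≈ 0.703

0.703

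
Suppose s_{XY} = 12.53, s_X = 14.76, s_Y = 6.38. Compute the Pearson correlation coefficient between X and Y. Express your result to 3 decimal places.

r = Cov(X,Y) / (s_X · s_Y) = 12.53 / (14.76 × 6.38)
  = 12.53 / 94.1688 ≈ 0.133

0.133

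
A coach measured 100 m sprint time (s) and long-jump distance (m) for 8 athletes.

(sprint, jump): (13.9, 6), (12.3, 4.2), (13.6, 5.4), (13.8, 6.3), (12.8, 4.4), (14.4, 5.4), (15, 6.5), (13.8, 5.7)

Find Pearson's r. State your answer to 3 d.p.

n = 8, Σx = 109.6, Σy = 43.9, Σx² = 1506.54, Σy² = 245.75, Σxy = 605.68
nΣxy − ΣxΣy = 4845.44 − 4811.44 = 34
nΣx² − (Σx)² = 12052.32 − 12012.16 = 40.16; nΣy² − (Σy)² = 1966 − 1927.21 = 38.79
r = 34 / √(40.16 × 38.79) = 34 / 39.4691 ≈ 0.861

0.861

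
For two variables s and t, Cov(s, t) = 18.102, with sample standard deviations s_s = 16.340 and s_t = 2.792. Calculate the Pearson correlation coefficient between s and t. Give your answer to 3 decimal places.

0.397

r = Cov(s,t) / (s_s · s_t) = 18.102 / (16.340 × 2.792)
  = 18.102 / 45.6213 ≈ 0.397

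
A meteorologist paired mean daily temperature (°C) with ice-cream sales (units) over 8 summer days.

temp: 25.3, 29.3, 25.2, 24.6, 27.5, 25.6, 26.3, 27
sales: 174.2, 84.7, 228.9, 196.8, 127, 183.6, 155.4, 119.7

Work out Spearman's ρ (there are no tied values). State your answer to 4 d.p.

-0.9286

Rank temp: 3, 8, 2, 1, 7, 4, 5, 6
Rank sales: 5, 1, 8, 7, 3, 6, 4, 2
d = rank(temp) − rank(sales): -2, 7, -6, -6, 4, -2, 1, 4; Σd² = 162
ρ = 1 − 6Σd² / [n(n²−1)] = 1 − 6×162 / (8×63) = 1 − 972/504 ≈ -0.9286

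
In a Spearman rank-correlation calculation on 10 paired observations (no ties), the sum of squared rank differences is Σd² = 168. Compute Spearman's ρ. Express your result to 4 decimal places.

-0.0182

ρ = 1 − 6Σd² / [n(n²−1)] = 1 − 6×168 / (10×99)
  = 1 − 1008/990 = 1 − 1.01818 ≈ -0.0182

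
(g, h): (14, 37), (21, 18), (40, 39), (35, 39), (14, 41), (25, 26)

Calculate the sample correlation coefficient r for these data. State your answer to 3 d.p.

n = 6, Σg = 149, Σh = 200, Σg² = 4283, Σh² = 7092, Σgh = 5045
nΣgh − ΣgΣh = 30270 − 29800 = 470
nΣg² − (Σg)² = 25698 − 22201 = 3497; nΣh² − (Σh)² = 42552 − 40000 = 2552
r = 470 / √(3497 × 2552) = 470 / 2987.3641 ≈ 0.157

0.157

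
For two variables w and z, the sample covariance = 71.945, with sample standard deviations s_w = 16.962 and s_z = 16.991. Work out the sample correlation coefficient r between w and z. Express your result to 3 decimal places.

r = Cov(w,z) / (s_w · s_z) = 71.945 / (16.962 × 16.991)
  = 71.945 / 288.2013 ≈ 0.250

0.250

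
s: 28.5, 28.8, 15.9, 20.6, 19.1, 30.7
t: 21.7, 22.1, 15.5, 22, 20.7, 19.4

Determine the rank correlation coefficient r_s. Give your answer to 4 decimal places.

Rank s: 4, 5, 1, 3, 2, 6
Rank t: 4, 6, 1, 5, 3, 2
d = rank(s) − rank(t): 0, -1, 0, -2, -1, 4; Σd² = 22
ρ = 1 − 6Σd² / [n(n²−1)] = 1 − 6×22 / (6×35) = 1 − 132/210 ≈ 0.3714

0.3714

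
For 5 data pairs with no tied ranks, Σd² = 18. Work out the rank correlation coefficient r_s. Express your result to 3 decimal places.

ρ = 1 − 6Σd² / [n(n²−1)] = 1 − 6×18 / (5×24)
  = 1 − 108/120 = 1 − 0.9000 ≈ 0.100

0.100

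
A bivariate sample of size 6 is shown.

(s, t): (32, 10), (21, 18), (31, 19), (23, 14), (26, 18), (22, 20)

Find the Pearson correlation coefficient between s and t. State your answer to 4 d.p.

-0.4550

n = 6, Σs = 155, Σt = 99, Σs² = 4115, Σt² = 1705, Σst = 2517
nΣst − ΣsΣt = 15102 − 15345 = -243
nΣs² − (Σs)² = 24690 − 24025 = 665; nΣt² − (Σt)² = 10230 − 9801 = 429
r = -243 / √(665 × 429) = -243 / 534.1208 ≈ -0.4550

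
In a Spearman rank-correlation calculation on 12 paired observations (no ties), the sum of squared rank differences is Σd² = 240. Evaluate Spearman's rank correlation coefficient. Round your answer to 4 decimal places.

ρ = 1 − 6Σd² / [n(n²−1)] = 1 − 6×240 / (12×143)
  = 1 − 1440/1716 = 1 − 0.83916 ≈ 0.1608

0.1608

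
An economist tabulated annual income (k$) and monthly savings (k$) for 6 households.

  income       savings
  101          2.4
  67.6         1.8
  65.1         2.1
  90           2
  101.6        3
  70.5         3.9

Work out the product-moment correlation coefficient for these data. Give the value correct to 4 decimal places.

0.0676

n = 6, Σx = 495.8, Σy = 15.2, Σx² = 42401.58, Σy² = 41.62, Σxy = 1260.54
nΣxy − ΣxΣy = 7563.24 − 7536.16 = 27.08
nΣx² − (Σx)² = 254409.48 − 245817.64 = 8591.84; nΣy² − (Σy)² = 249.72 − 231.04 = 18.68
r = 27.08 / √(8591.84 × 18.68) = 27.08 / 400.6190 ≈ 0.0676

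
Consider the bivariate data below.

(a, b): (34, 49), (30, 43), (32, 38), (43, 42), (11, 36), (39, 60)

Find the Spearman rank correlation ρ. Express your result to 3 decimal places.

0.543

Rank a: 4, 2, 3, 6, 1, 5
Rank b: 5, 4, 2, 3, 1, 6
d = rank(a) − rank(b): -1, -2, 1, 3, 0, -1; Σd² = 16
ρ = 1 − 6Σd² / [n(n²−1)] = 1 − 6×16 / (6×35) = 1 − 96/210 ≈ 0.543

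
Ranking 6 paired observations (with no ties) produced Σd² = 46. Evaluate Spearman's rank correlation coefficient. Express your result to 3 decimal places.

ρ = 1 − 6Σd² / [n(n²−1)] = 1 − 6×46 / (6×35)
  = 1 − 276/210 = 1 − 1.3143 ≈ -0.314

-0.314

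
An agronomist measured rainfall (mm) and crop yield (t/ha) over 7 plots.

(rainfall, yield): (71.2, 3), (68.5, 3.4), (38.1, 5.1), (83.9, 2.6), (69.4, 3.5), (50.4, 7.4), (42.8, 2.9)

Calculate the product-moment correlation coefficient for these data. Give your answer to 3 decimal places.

n = 7, Σx = 424.3, Σy = 27.9, Σx² = 27440.87, Σy² = 128.75, Σxy = 1598.93
nΣxy − ΣxΣy = 11192.51 − 11837.97 = -645.46
nΣx² − (Σx)² = 192086.09 − 180030.49 = 12055.6; nΣy² − (Σy)² = 901.25 − 778.41 = 122.84
r = -645.46 / √(12055.6 × 122.84) = -645.46 / 1216.9264 ≈ -0.530

-0.530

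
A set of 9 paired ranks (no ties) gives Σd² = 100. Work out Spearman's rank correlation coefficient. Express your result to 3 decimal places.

0.167

ρ = 1 − 6Σd² / [n(n²−1)] = 1 − 6×100 / (9×80)
  = 1 − 600/720 = 1 − 0.8333 ≈ 0.167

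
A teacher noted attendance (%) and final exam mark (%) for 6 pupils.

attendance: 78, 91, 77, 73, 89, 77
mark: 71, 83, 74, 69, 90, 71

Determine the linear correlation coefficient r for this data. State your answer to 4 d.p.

n = 6, Σx = 485, Σy = 458, Σx² = 39473, Σy² = 35308, Σxy = 37303
nΣxy − ΣxΣy = 223818 − 222130 = 1688
nΣx² − (Σx)² = 236838 − 235225 = 1613; nΣy² − (Σy)² = 211848 − 209764 = 2084
r = 1688 / √(1613 × 2084) = 1688 / 1833.4372 ≈ 0.9207

0.9207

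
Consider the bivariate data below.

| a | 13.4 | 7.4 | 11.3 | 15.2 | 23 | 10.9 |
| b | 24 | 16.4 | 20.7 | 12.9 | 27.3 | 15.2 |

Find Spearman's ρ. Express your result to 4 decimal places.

0.3714

Rank a: 4, 1, 3, 5, 6, 2
Rank b: 5, 3, 4, 1, 6, 2
d = rank(a) − rank(b): -1, -2, -1, 4, 0, 0; Σd² = 22
ρ = 1 − 6Σd² / [n(n²−1)] = 1 − 6×22 / (6×35) = 1 − 132/210 ≈ 0.3714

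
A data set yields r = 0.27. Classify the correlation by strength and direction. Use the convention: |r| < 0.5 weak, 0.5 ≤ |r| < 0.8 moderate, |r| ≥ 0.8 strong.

weak positive

r = 0.27 > 0 so the relationship is positive.
|r| = 0.27, which falls in the weak range.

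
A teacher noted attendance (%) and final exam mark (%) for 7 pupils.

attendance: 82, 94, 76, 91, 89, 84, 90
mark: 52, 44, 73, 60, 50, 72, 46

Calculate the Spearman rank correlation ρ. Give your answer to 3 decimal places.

Rank attendance: 2, 7, 1, 6, 4, 3, 5
Rank mark: 4, 1, 7, 5, 3, 6, 2
d = rank(attendance) − rank(mark): -2, 6, -6, 1, 1, -3, 3; Σd² = 96
ρ = 1 − 6Σd² / [n(n²−1)] = 1 − 6×96 / (7×48) = 1 − 576/336 ≈ -0.714

-0.714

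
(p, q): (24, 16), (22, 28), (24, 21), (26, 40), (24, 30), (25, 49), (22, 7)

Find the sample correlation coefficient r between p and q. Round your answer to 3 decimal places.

n = 7, Σp = 167, Σq = 191, Σp² = 3997, Σq² = 6431, Σpq = 4643
nΣpq − ΣpΣq = 32501 − 31897 = 604
nΣp² − (Σp)² = 27979 − 27889 = 90; nΣq² − (Σq)² = 45017 − 36481 = 8536
r = 604 / √(90 × 8536) = 604 / 876.4930 ≈ 0.689

0.689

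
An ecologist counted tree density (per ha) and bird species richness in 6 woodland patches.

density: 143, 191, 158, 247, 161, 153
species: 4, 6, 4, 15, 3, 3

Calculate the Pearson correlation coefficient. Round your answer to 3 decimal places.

0.959

n = 6, Σx = 1053, Σy = 35, Σx² = 192233, Σy² = 311, Σxy = 6997
nΣxy − ΣxΣy = 41982 − 36855 = 5127
nΣx² − (Σx)² = 1153398 − 1108809 = 44589; nΣy² − (Σy)² = 1866 − 1225 = 641
r = 5127 / √(44589 × 641) = 5127 / 5346.1714 ≈ 0.959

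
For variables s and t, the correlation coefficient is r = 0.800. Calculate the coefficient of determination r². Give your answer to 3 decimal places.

0.640

r² = (0.800)² = 0.640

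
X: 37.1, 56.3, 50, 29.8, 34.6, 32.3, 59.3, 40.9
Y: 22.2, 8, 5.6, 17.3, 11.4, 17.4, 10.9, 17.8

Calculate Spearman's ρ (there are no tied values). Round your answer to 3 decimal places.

-0.524

Rank X: 4, 7, 6, 1, 3, 2, 8, 5
Rank Y: 8, 2, 1, 5, 4, 6, 3, 7
d = rank(X) − rank(Y): -4, 5, 5, -4, -1, -4, 5, -2; Σd² = 128
ρ = 1 − 6Σd² / [n(n²−1)] = 1 − 6×128 / (8×63) = 1 − 768/504 ≈ -0.524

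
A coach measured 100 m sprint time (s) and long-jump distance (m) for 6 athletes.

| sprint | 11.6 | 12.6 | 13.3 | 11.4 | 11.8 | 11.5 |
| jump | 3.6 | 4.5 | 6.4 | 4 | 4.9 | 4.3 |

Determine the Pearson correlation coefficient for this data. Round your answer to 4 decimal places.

0.8459

n = 6, Σx = 72.2, Σy = 27.7, Σx² = 871.66, Σy² = 132.67, Σxy = 336.45
nΣxy − ΣxΣy = 2018.7 − 1999.94 = 18.76
nΣx² − (Σx)² = 5229.96 − 5212.84 = 17.12; nΣy² − (Σy)² = 796.02 − 767.29 = 28.73
r = 18.76 / √(17.12 × 28.73) = 18.76 / 22.1779 ≈ 0.8459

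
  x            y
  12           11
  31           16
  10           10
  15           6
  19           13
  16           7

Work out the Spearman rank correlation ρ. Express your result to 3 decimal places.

Rank x: 2, 6, 1, 3, 5, 4
Rank y: 4, 6, 3, 1, 5, 2
d = rank(x) − rank(y): -2, 0, -2, 2, 0, 2; Σd² = 16
ρ = 1 − 6Σd² / [n(n²−1)] = 1 − 6×16 / (6×35) = 1 − 96/210 ≈ 0.543

0.543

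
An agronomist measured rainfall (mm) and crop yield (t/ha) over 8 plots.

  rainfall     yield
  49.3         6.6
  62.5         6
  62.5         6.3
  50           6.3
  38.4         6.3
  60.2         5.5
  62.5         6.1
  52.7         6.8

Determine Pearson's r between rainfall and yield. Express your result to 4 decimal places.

n = 8, Σx = 438.1, Σy = 49.9, Σx² = 24525.13, Σy² = 312.33, Σxy = 2721.76
nΣxy − ΣxΣy = 21774.08 − 21861.19 = -87.11
nΣx² − (Σx)² = 196201.04 − 191931.61 = 4269.43; nΣy² − (Σy)² = 2498.64 − 2490.01 = 8.63
r = -87.11 / √(4269.43 × 8.63) = -87.11 / 191.9510 ≈ -0.4538

-0.4538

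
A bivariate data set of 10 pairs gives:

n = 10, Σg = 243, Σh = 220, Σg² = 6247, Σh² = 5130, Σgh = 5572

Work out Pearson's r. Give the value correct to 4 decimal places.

0.7175

r = (nΣgh − ΣgΣh) / √[(nΣg² − (Σg)²)(nΣh² − (Σh)²)]
Numerator: 10×5572 − 243×220 = 2260
Denominator: √[(62470 − 59049)(51300 − 48400)] = √[3421 × 2900] = 3149.7460
r = 2260 / 3149.7460 ≈ 0.7175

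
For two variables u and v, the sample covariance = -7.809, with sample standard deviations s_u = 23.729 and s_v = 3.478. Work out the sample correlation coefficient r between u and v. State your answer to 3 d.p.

r = Cov(u,v) / (s_u · s_v) = -7.809 / (23.729 × 3.478)
  = -7.809 / 82.5295 ≈ -0.095

-0.095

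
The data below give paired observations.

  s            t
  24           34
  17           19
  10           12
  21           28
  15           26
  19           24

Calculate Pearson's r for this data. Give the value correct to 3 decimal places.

n = 6, Σs = 106, Σt = 143, Σs² = 1992, Σt² = 3697, Σst = 2693
nΣst − ΣsΣt = 16158 − 15158 = 1000
nΣs² − (Σs)² = 11952 − 11236 = 716; nΣt² − (Σt)² = 22182 − 20449 = 1733
r = 1000 / √(716 × 1733) = 1000 / 1113.9246 ≈ 0.898

0.898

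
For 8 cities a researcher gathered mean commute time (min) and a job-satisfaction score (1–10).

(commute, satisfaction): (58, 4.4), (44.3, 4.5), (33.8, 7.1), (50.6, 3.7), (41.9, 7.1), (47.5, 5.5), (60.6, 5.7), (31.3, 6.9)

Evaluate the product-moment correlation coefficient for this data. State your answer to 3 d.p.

-0.650

n = 8, Σx = 368, Σy = 44.9, Σx² = 17693.2, Σy² = 264.47, Σxy = 2001.88
nΣxy − ΣxΣy = 16015.04 − 16523.2 = -508.16
nΣx² − (Σx)² = 141545.6 − 135424 = 6121.6; nΣy² − (Σy)² = 2115.76 − 2016.01 = 99.75
r = -508.16 / √(6121.6 × 99.75) = -508.16 / 781.4279 ≈ -0.650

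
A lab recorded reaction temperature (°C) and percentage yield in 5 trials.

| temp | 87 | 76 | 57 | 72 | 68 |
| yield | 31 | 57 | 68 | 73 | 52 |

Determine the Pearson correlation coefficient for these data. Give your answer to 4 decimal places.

-0.7433

n = 5, Σx = 360, Σy = 281, Σx² = 26402, Σy² = 16867, Σxy = 19697
nΣxy − ΣxΣy = 98485 − 101160 = -2675
nΣx² − (Σx)² = 132010 − 129600 = 2410; nΣy² − (Σy)² = 84335 − 78961 = 5374
r = -2675 / √(2410 × 5374) = -2675 / 3598.7970 ≈ -0.7433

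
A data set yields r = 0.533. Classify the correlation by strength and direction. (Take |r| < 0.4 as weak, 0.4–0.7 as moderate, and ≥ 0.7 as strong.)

r = 0.533 > 0 so the relationship is positive.
|r| = 0.533, which falls in the moderate range.

moderate positive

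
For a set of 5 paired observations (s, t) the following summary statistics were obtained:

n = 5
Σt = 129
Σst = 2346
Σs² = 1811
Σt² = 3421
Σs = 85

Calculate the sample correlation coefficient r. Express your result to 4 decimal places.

0.8302

r = (nΣst − ΣsΣt) / √[(nΣs² − (Σs)²)(nΣt² − (Σt)²)]
Numerator: 5×2346 − 85×129 = 765
Denominator: √[(9055 − 7225)(17105 − 16641)] = √[1830 × 464] = 921.4771
r = 765 / 921.4771 ≈ 0.8302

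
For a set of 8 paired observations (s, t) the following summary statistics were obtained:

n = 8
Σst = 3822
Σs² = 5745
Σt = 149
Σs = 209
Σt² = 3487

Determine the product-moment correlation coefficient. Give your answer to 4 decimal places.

-0.1568

r = (nΣst − ΣsΣt) / √[(nΣs² − (Σs)²)(nΣt² − (Σt)²)]
Numerator: 8×3822 − 209×149 = -565
Denominator: √[(45960 − 43681)(27896 − 22201)] = √[2279 × 5695] = 3602.6247
r = -565 / 3602.6247 ≈ -0.1568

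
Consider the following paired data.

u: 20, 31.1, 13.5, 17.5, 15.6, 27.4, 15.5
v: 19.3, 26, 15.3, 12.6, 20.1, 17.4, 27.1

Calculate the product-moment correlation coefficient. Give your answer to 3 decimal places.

n = 7, Σu = 140.6, Σv = 137.8, Σu² = 3090.08, Σv² = 2882.52, Σuv = 2832.02
nΣuv − ΣuΣv = 19824.14 − 19374.68 = 449.46
nΣu² − (Σu)² = 21630.56 − 19768.36 = 1862.2; nΣv² − (Σv)² = 20177.64 − 18988.84 = 1188.8
r = 449.46 / √(1862.2 × 1188.8) = 449.46 / 1487.8788 ≈ 0.302

0.302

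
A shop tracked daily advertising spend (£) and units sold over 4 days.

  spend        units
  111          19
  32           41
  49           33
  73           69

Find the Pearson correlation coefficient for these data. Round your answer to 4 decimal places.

-0.3038

n = 4, Σx = 265, Σy = 162, Σx² = 21075, Σy² = 7892, Σxy = 10075
nΣxy − ΣxΣy = 40300 − 42930 = -2630
nΣx² − (Σx)² = 84300 − 70225 = 14075; nΣy² − (Σy)² = 31568 − 26244 = 5324
r = -2630 / √(14075 × 5324) = -2630 / 8656.5178 ≈ -0.3038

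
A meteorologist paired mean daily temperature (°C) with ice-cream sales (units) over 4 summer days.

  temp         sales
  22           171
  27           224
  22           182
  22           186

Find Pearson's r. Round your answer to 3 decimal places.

n = 4, Σx = 93, Σy = 763, Σx² = 2181, Σy² = 147137, Σxy = 17906
nΣxy − ΣxΣy = 71624 − 70959 = 665
nΣx² − (Σx)² = 8724 − 8649 = 75; nΣy² − (Σy)² = 588548 − 582169 = 6379
r = 665 / √(75 × 6379) = 665 / 691.6827 ≈ 0.961

0.961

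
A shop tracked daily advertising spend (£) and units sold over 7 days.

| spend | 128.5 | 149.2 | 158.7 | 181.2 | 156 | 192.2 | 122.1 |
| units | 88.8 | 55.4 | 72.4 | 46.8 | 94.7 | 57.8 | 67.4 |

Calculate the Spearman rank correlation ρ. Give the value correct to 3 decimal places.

-0.357

Rank spend: 2, 3, 5, 6, 4, 7, 1
Rank units: 6, 2, 5, 1, 7, 3, 4
d = rank(spend) − rank(units): -4, 1, 0, 5, -3, 4, -3; Σd² = 76
ρ = 1 − 6Σd² / [n(n²−1)] = 1 − 6×76 / (7×48) = 1 − 456/336 ≈ -0.357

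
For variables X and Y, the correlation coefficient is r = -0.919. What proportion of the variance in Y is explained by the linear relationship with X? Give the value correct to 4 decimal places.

0.8446

r² = (-0.919)² = 0.8446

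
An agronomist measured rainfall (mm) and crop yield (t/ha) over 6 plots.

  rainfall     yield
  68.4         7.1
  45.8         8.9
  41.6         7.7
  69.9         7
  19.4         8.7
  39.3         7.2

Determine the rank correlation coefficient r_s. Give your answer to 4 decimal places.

Rank rainfall: 5, 4, 3, 6, 1, 2
Rank yield: 2, 6, 4, 1, 5, 3
d = rank(rainfall) − rank(yield): 3, -2, -1, 5, -4, -1; Σd² = 56
ρ = 1 − 6Σd² / [n(n²−1)] = 1 − 6×56 / (6×35) = 1 − 336/210 ≈ -0.6000

-0.6000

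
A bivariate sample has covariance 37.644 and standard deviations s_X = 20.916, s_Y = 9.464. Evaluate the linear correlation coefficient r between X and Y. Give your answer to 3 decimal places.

r = Cov(X,Y) / (s_X · s_Y) = 37.644 / (20.916 × 9.464)
  = 37.644 / 197.9490 ≈ 0.190

0.190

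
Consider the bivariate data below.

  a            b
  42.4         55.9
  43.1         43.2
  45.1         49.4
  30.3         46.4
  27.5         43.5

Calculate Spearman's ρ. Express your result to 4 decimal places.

Rank a: 3, 4, 5, 2, 1
Rank b: 5, 1, 4, 3, 2
d = rank(a) − rank(b): -2, 3, 1, -1, -1; Σd² = 16
ρ = 1 − 6Σd² / [n(n²−1)] = 1 − 6×16 / (5×24) = 1 − 96/120 ≈ 0.2000

0.2000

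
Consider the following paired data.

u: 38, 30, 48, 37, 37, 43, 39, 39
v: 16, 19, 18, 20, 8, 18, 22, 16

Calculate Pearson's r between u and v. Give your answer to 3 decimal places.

0.054

n = 8, Σu = 311, Σv = 137, Σu² = 12277, Σv² = 2469, Σuv = 5334
nΣuv − ΣuΣv = 42672 − 42607 = 65
nΣu² − (Σu)² = 98216 − 96721 = 1495; nΣv² − (Σv)² = 19752 − 18769 = 983
r = 65 / √(1495 × 983) = 65 / 1212.2644 ≈ 0.054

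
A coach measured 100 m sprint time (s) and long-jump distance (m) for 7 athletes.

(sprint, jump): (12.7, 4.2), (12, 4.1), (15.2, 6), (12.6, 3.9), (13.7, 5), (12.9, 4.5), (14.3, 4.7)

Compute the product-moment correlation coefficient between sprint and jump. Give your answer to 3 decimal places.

n = 7, Σx = 93.4, Σy = 32.4, Σx² = 1253.68, Σy² = 153, Σxy = 436.64
nΣxy − ΣxΣy = 3056.48 − 3026.16 = 30.32
nΣx² − (Σx)² = 8775.76 − 8723.56 = 52.2; nΣy² − (Σy)² = 1071 − 1049.76 = 21.24
r = 30.32 / √(52.2 × 21.24) = 30.32 / 33.2976 ≈ 0.911

0.911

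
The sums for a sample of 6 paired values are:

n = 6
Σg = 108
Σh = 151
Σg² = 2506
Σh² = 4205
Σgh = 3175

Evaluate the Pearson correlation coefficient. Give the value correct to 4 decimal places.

0.9581

r = (nΣgh − ΣgΣh) / √[(nΣg² − (Σg)²)(nΣh² − (Σh)²)]
Numerator: 6×3175 − 108×151 = 2742
Denominator: √[(15036 − 11664)(25230 − 22801)] = √[3372 × 2429] = 2861.9203
r = 2742 / 2861.9203 ≈ 0.9581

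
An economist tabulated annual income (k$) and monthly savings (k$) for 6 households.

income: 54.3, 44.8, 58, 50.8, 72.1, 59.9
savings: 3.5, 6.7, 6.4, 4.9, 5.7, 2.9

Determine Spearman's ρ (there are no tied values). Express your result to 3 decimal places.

-0.371

Rank income: 3, 1, 4, 2, 6, 5
Rank savings: 2, 6, 5, 3, 4, 1
d = rank(income) − rank(savings): 1, -5, -1, -1, 2, 4; Σd² = 48
ρ = 1 − 6Σd² / [n(n²−1)] = 1 − 6×48 / (6×35) = 1 − 288/210 ≈ -0.371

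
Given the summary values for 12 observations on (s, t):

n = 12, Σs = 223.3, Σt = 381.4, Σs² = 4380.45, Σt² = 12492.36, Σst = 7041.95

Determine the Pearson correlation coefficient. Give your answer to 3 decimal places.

-0.191

r = (nΣst − ΣsΣt) / √[(nΣs² − (Σs)²)(nΣt² − (Σt)²)]
Numerator: 12×7041.95 − 223.3×381.4 = -663.22
Denominator: √[(52565.4 − 49862.89)(149908.32 − 145465.96)] = √[2702.51 × 4442.36] = 3464.8986
r = -663.22 / 3464.8986 ≈ -0.191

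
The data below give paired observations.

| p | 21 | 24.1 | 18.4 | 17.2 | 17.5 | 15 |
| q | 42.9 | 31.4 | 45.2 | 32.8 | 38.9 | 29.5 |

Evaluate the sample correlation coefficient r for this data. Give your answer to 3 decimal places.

n = 6, Σp = 113.2, Σq = 220.7, Σp² = 2187.46, Σq² = 8328.71, Σpq = 4176.73
nΣpq − ΣpΣq = 25060.38 − 24983.24 = 77.14
nΣp² − (Σp)² = 13124.76 − 12814.24 = 310.52; nΣq² − (Σq)² = 49972.26 − 48708.49 = 1263.77
r = 77.14 / √(310.52 × 1263.77) = 77.14 / 626.4390 ≈ 0.123

0.123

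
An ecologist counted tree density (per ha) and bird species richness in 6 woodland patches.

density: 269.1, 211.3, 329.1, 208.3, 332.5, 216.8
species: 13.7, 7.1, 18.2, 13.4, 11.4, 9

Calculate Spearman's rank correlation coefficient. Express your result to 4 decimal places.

0.3714

Rank density: 4, 2, 5, 1, 6, 3
Rank species: 5, 1, 6, 4, 3, 2
d = rank(density) − rank(species): -1, 1, -1, -3, 3, 1; Σd² = 22
ρ = 1 − 6Σd² / [n(n²−1)] = 1 − 6×22 / (6×35) = 1 − 132/210 ≈ 0.3714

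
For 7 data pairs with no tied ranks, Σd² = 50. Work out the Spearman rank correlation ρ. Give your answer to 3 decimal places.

ρ = 1 − 6Σd² / [n(n²−1)] = 1 − 6×50 / (7×48)
  = 1 − 300/336 = 1 − 0.8929 ≈ 0.107

0.107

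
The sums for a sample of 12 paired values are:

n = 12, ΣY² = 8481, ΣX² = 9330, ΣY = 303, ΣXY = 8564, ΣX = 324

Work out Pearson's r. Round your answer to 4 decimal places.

0.5510

r = (nΣXY − ΣXΣY) / √[(nΣX² − (ΣX)²)(nΣY² − (ΣY)²)]
Numerator: 12×8564 − 324×303 = 4596
Denominator: √[(111960 − 104976)(101772 − 91809)] = √[6984 × 9963] = 8341.5581
r = 4596 / 8341.5581 ≈ 0.5510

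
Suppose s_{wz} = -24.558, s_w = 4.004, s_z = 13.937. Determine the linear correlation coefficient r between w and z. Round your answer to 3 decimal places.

-0.440

r = Cov(w,z) / (s_w · s_z) = -24.558 / (4.004 × 13.937)
  = -24.558 / 55.8037 ≈ -0.440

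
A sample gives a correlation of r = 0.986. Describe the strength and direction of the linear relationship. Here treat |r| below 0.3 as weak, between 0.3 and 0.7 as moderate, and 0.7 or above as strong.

strong positive

r = 0.986 > 0 so the relationship is positive.
|r| = 0.986, which falls in the strong range.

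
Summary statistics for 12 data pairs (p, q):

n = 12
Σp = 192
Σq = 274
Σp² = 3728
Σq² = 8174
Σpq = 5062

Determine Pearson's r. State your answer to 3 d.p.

r = (nΣpq − ΣpΣq) / √[(nΣp² − (Σp)²)(nΣq² − (Σq)²)]
Numerator: 12×5062 − 192×274 = 8136
Denominator: √[(44736 − 36864)(98088 − 75076)] = √[7872 × 23012] = 13459.2148
r = 8136 / 13459.2148 ≈ 0.604

0.604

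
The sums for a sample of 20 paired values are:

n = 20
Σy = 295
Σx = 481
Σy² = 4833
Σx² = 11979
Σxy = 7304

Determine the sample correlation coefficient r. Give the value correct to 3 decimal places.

r = (nΣxy − ΣxΣy) / √[(nΣx² − (Σx)²)(nΣy² − (Σy)²)]
Numerator: 20×7304 − 481×295 = 4185
Denominator: √[(239580 − 231361)(96660 − 87025)] = √[8219 × 9635] = 8898.8800
r = 4185 / 8898.8800 ≈ 0.470

0.470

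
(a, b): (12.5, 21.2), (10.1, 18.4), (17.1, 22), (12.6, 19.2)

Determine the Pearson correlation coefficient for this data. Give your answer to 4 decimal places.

0.8483

n = 4, Σa = 52.3, Σb = 80.8, Σa² = 709.43, Σb² = 1640.64, Σab = 1068.96
nΣab − ΣaΣb = 4275.84 − 4225.84 = 50
nΣa² − (Σa)² = 2837.72 − 2735.29 = 102.43; nΣb² − (Σb)² = 6562.56 − 6528.64 = 33.92
r = 50 / √(102.43 × 33.92) = 50 / 58.9443 ≈ 0.8483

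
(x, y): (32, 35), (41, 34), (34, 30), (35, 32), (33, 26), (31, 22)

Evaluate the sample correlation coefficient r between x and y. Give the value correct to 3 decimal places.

0.544

n = 6, Σx = 206, Σy = 179, Σx² = 7136, Σy² = 5465, Σxy = 6194
nΣxy − ΣxΣy = 37164 − 36874 = 290
nΣx² − (Σx)² = 42816 − 42436 = 380; nΣy² − (Σy)² = 32790 − 32041 = 749
r = 290 / √(380 × 749) = 290 / 533.4979 ≈ 0.544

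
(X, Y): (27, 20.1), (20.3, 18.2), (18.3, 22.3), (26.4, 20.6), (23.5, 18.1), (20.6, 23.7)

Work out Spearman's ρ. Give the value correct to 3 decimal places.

Rank X: 6, 2, 1, 5, 4, 3
Rank Y: 3, 2, 5, 4, 1, 6
d = rank(X) − rank(Y): 3, 0, -4, 1, 3, -3; Σd² = 44
ρ = 1 − 6Σd² / [n(n²−1)] = 1 − 6×44 / (6×35) = 1 − 264/210 ≈ -0.257

-0.257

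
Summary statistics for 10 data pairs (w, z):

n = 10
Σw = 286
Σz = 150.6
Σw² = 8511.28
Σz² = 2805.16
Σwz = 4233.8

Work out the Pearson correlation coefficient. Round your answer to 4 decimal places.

r = (nΣwz − ΣwΣz) / √[(nΣw² − (Σw)²)(nΣz² − (Σz)²)]
Numerator: 10×4233.8 − 286×150.6 = -733.6
Denominator: √[(85112.8 − 81796)(28051.6 − 22680.36)] = √[3316.8 × 5371.24] = 4220.8209
r = -733.6 / 4220.8209 ≈ -0.1738

-0.1738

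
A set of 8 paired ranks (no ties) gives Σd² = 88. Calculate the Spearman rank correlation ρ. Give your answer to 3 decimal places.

ρ = 1 − 6Σd² / [n(n²−1)] = 1 − 6×88 / (8×63)
  = 1 − 528/504 = 1 − 1.0476 ≈ -0.048

-0.048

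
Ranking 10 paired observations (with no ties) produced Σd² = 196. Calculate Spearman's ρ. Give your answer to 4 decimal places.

ρ = 1 − 6Σd² / [n(n²−1)] = 1 − 6×196 / (10×99)
  = 1 − 1176/990 = 1 − 1.18788 ≈ -0.1879

-0.1879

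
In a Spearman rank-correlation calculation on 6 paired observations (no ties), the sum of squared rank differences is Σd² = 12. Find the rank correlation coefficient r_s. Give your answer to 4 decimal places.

ρ = 1 − 6Σd² / [n(n²−1)] = 1 − 6×12 / (6×35)
  = 1 − 72/210 = 1 − 0.34286 ≈ 0.6571

0.6571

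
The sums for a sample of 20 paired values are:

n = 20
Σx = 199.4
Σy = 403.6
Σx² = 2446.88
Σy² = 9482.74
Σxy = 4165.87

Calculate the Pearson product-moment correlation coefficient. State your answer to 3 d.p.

0.181

r = (nΣxy − ΣxΣy) / √[(nΣx² − (Σx)²)(nΣy² − (Σy)²)]
Numerator: 20×4165.87 − 199.4×403.6 = 2839.56
Denominator: √[(48937.6 − 39760.36)(189654.8 − 162892.96)] = √[9177.24 × 26761.84] = 15671.6249
r = 2839.56 / 15671.6249 ≈ 0.181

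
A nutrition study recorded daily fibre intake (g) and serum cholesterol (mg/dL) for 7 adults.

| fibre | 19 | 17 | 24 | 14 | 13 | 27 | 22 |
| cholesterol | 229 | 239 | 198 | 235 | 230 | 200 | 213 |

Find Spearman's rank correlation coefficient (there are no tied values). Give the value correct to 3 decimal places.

-0.821

Rank fibre: 4, 3, 6, 2, 1, 7, 5
Rank cholesterol: 4, 7, 1, 6, 5, 2, 3
d = rank(fibre) − rank(cholesterol): 0, -4, 5, -4, -4, 5, 2; Σd² = 102
ρ = 1 − 6Σd² / [n(n²−1)] = 1 − 6×102 / (7×48) = 1 − 612/336 ≈ -0.821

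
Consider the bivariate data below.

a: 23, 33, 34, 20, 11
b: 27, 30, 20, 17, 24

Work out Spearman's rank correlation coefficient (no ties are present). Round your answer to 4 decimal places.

0.2000

Rank a: 3, 4, 5, 2, 1
Rank b: 4, 5, 2, 1, 3
d = rank(a) − rank(b): -1, -1, 3, 1, -2; Σd² = 16
ρ = 1 − 6Σd² / [n(n²−1)] = 1 − 6×16 / (5×24) = 1 − 96/120 ≈ 0.2000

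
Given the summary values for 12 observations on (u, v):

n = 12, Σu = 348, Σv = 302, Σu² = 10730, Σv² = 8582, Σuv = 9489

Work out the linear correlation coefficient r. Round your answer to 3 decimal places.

0.924

r = (nΣuv − ΣuΣv) / √[(nΣu² − (Σu)²)(nΣv² − (Σv)²)]
Numerator: 12×9489 − 348×302 = 8772
Denominator: √[(128760 − 121104)(102984 − 91204)] = √[7656 × 11780] = 9496.7194
r = 8772 / 9496.7194 ≈ 0.924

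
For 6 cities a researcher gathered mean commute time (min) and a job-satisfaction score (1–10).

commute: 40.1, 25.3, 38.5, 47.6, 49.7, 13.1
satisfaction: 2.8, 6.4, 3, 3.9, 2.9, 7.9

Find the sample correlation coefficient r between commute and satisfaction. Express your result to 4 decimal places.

-0.9117

n = 6, Σx = 214.3, Σy = 26.9, Σx² = 8637.81, Σy² = 143.83, Σxy = 822.96
nΣxy − ΣxΣy = 4937.76 − 5764.67 = -826.91
nΣx² − (Σx)² = 51826.86 − 45924.49 = 5902.37; nΣy² − (Σy)² = 862.98 − 723.61 = 139.37
r = -826.91 / √(5902.37 × 139.37) = -826.91 / 906.9803 ≈ -0.9117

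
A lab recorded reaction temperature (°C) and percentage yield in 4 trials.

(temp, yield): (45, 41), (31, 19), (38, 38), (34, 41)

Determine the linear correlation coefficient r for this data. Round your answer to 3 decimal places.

n = 4, Σx = 148, Σy = 139, Σx² = 5586, Σy² = 5167, Σxy = 5272
nΣxy − ΣxΣy = 21088 − 20572 = 516
nΣx² − (Σx)² = 22344 − 21904 = 440; nΣy² − (Σy)² = 20668 − 19321 = 1347
r = 516 / √(440 × 1347) = 516 / 769.8571 ≈ 0.670

0.670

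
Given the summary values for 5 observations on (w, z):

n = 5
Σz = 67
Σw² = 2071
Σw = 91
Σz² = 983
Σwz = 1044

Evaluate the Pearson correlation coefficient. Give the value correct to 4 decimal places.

r = (nΣwz − ΣwΣz) / √[(nΣw² − (Σw)²)(nΣz² − (Σz)²)]
Numerator: 5×1044 − 91×67 = -877
Denominator: √[(10355 − 8281)(4915 − 4489)] = √[2074 × 426] = 939.9596
r = -877 / 939.9596 ≈ -0.9330

-0.9330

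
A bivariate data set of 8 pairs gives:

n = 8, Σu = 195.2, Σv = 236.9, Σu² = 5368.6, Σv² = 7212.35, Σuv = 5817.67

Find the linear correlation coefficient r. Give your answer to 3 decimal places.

r = (nΣuv − ΣuΣv) / √[(nΣu² − (Σu)²)(nΣv² − (Σv)²)]
Numerator: 8×5817.67 − 195.2×236.9 = 298.48
Denominator: √[(42948.8 − 38103.04)(57698.8 − 56121.61)] = √[4845.76 × 1577.19] = 2764.5405
r = 298.48 / 2764.5405 ≈ 0.108

0.108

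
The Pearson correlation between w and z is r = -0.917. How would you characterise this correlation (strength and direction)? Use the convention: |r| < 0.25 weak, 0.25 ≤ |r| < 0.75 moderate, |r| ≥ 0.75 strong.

r = -0.917 < 0 so the relationship is negative.
|r| = 0.917, which falls in the strong range.

strong negative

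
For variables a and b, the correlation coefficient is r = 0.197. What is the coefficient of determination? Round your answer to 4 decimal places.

r² = (0.197)² = 0.0388

0.0388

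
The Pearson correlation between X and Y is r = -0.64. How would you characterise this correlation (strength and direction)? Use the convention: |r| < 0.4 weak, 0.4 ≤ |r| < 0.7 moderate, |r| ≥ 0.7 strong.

moderate negative

r = -0.64 < 0 so the relationship is negative.
|r| = 0.64, which falls in the moderate range.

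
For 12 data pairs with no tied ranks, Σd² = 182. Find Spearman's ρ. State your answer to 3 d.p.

ρ = 1 − 6Σd² / [n(n²−1)] = 1 − 6×182 / (12×143)
  = 1 − 1092/1716 = 1 − 0.6364 ≈ 0.364

0.364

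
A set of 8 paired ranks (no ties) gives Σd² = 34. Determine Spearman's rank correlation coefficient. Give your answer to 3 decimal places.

0.595

ρ = 1 − 6Σd² / [n(n²−1)] = 1 − 6×34 / (8×63)
  = 1 − 204/504 = 1 − 0.4048 ≈ 0.595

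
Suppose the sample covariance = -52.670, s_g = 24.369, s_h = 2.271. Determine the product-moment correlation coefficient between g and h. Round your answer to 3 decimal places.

r = Cov(g,h) / (s_g · s_h) = -52.670 / (24.369 × 2.271)
  = -52.670 / 55.3420 ≈ -0.952

-0.952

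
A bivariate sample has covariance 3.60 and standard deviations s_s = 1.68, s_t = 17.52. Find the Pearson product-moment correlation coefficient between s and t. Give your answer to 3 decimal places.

0.122

r = Cov(s,t) / (s_s · s_t) = 3.60 / (1.68 × 17.52)
  = 3.60 / 29.4336 ≈ 0.122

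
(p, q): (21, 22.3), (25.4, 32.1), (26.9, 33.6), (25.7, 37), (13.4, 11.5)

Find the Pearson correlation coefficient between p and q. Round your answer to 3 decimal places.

0.972

n = 5, Σp = 112.4, Σq = 136.5, Σp² = 2649.82, Σq² = 4157.91, Σpq = 3292.48
nΣpq − ΣpΣq = 16462.4 − 15342.6 = 1119.8
nΣp² − (Σp)² = 13249.1 − 12633.76 = 615.34; nΣq² − (Σq)² = 20789.55 − 18632.25 = 2157.3
r = 1119.8 / √(615.34 × 2157.3) = 1119.8 / 1152.1601 ≈ 0.972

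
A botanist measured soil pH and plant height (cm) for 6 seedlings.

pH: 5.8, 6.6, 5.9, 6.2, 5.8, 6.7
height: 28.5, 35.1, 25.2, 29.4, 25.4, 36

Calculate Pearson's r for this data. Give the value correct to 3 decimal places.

0.947

n = 6, Σx = 37, Σy = 179.6, Σx² = 228.98, Σy² = 5484.82, Σxy = 1116.44
nΣxy − ΣxΣy = 6698.64 − 6645.2 = 53.44
nΣx² − (Σx)² = 1373.88 − 1369 = 4.88; nΣy² − (Σy)² = 32908.92 − 32256.16 = 652.76
r = 53.44 / √(4.88 × 652.76) = 53.44 / 56.4400 ≈ 0.947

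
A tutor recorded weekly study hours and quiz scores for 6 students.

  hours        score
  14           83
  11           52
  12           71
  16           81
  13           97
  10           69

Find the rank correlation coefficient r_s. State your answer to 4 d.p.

0.7143

Rank hours: 5, 2, 3, 6, 4, 1
Rank score: 5, 1, 3, 4, 6, 2
d = rank(hours) − rank(score): 0, 1, 0, 2, -2, -1; Σd² = 10
ρ = 1 − 6Σd² / [n(n²−1)] = 1 − 6×10 / (6×35) = 1 − 60/210 ≈ 0.7143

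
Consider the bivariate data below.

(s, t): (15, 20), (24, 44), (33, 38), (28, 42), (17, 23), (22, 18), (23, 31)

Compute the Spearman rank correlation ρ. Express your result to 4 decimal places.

Rank s: 1, 5, 7, 6, 2, 3, 4
Rank t: 2, 7, 5, 6, 3, 1, 4
d = rank(s) − rank(t): -1, -2, 2, 0, -1, 2, 0; Σd² = 14
ρ = 1 − 6Σd² / [n(n²−1)] = 1 − 6×14 / (7×48) = 1 − 84/336 ≈ 0.7500

0.7500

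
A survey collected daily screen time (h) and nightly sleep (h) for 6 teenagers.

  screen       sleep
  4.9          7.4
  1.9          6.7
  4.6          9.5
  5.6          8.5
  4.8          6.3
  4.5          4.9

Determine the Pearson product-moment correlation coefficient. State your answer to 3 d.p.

n = 6, Σx = 26.3, Σy = 43.3, Σx² = 123.43, Σy² = 325.85, Σxy = 192.58
nΣxy − ΣxΣy = 1155.48 − 1138.79 = 16.69
nΣx² − (Σx)² = 740.58 − 691.69 = 48.89; nΣy² − (Σy)² = 1955.1 − 1874.89 = 80.21
r = 16.69 / √(48.89 × 80.21) = 16.69 / 62.6216 ≈ 0.267

0.267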